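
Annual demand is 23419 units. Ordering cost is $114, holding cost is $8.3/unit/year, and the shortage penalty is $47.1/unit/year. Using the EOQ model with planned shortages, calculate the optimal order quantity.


Formula: EOQ* = sqrt(2DS/H) * sqrt((H+P)/P)
Base EOQ = sqrt(2*23419*114/8.3) = 802.07 units
Correction = sqrt((8.3+47.1)/47.1) = 1.08454
EOQ* = 802.07 * 1.08454 = 869.9 units

869.9 units


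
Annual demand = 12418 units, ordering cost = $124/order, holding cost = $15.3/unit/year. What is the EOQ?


Formula: EOQ = sqrt(2 * D * S / H)
Numerator: 2 * 12418 * 124 = 3079664
2DS/H = 3079664 / 15.3 = 201285.2
EOQ = sqrt(201285.2) = 448.6 units

448.6 units


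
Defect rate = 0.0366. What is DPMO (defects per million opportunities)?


DPMO = defect_rate * 1000000 = 0.0366 * 1000000

36600


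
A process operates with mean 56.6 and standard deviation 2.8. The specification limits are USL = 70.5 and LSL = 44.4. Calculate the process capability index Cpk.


Cpu = (70.5 - 56.6) / (3 * 2.8) = 1.65
Cpl = (56.6 - 44.4) / (3 * 2.8) = 1.45
Cpk = min(1.65, 1.45) = 1.45

1.45


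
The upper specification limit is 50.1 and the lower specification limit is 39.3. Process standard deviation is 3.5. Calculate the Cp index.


Cp = (50.1 - 39.3) / (6 * 3.5)

0.51


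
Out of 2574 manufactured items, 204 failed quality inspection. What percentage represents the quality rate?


Formula: Quality Rate = Good Pieces / Total Pieces * 100
Good pieces = 2574 - 204 = 2370
QR = 2370 / 2574 * 100 = 92.1%

92.1%


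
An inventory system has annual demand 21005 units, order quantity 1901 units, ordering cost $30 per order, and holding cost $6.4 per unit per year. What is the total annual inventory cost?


TC = 21005/1901 * 30 + 1901/2 * 6.4

$6414.68


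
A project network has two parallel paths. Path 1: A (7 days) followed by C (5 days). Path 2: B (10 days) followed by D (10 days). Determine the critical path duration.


Path 1 = 7 + 5 = 12 days
Path 2 = 10 + 10 = 20 days
Duration = max(12, 20) = 20 days

20 days


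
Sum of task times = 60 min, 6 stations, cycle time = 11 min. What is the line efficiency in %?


Formula: Efficiency = Sum of Task Times / (N_stations * CT) * 100
Total station capacity = 6 stations * 11 min = 66 min
Efficiency = 60 / 66 * 100 = 90.9%

90.9%


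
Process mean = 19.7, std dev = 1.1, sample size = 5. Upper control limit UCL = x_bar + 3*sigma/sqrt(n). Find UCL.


UCL = 19.7 + 3 * 1.1 / sqrt(5)

21.18


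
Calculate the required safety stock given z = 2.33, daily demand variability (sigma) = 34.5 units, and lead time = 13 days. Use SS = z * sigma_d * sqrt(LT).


Formula: SS = z * sigma_d * sqrt(LT)
sqrt(LT) = sqrt(13) = 3.6056
SS = 2.33 * 34.5 * 3.6056
SS = 289.8 units

289.8 units


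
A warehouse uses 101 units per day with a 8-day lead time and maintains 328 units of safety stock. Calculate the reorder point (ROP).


Formula: ROP = (Daily Demand * Lead Time) + Safety Stock
Demand during lead time = 101 * 8 = 808 units
ROP = 808 + 328 = 1136 units

1136 units


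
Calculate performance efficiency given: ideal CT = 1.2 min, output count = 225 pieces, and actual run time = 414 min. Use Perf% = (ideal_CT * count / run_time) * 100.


Formula: Performance = (Ideal CT * Total Count) / Run Time * 100
Ideal output time = 1.2 * 225 = 270.0 min
Performance = 270.0 / 414 * 100 = 65.2%

65.2%


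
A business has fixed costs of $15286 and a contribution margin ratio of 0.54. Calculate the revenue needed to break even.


Formula: BER = Fixed Costs / Contribution Margin Ratio
BER = $15286 / 0.54
BER = $28307.41 (to the nearest cent)

$28307.41


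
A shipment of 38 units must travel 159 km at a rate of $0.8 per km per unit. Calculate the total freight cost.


TC = dist * cost * units = 159 * 0.8 * 38 = $4833.60

$4833.60


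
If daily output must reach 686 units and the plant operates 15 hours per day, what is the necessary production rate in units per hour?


Formula: Production Rate = Daily Demand / Available Hours
Rate = 686 units/day / 15 hours/day
Rate = 45.7 units/hour

45.7 units/hour


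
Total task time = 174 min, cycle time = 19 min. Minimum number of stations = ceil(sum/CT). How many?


Formula: N_min = ceil(Sum of Task Times / Cycle Time)
N_min = ceil(174 min / 19 min) = ceil(9.1579)
N_min = 10 stations

10


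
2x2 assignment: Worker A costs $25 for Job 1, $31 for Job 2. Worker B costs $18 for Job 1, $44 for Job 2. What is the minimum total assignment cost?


Option 1: A->1 + B->2 = $25 + $44 = $69
Option 2: A->2 + B->1 = $31 + $18 = $49
Min cost = min($69, $49) = $49

$49


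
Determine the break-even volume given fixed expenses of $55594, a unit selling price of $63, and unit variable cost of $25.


Formula: BEQ = Fixed Costs / (Price - Variable Cost)
Contribution margin = $63 - $25 = $38/unit
BEQ = ceil($55594 / $38/unit) = ceil(1463.0) = 1463 units

1463 units


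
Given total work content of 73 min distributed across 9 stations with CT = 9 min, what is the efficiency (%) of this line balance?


Formula: Efficiency = Sum of Task Times / (N_stations * CT) * 100
Total station capacity = 9 stations * 9 min = 81 min
Efficiency = 73 / 81 * 100 = 90.1%

90.1%


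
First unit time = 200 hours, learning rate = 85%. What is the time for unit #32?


Formula: T_n = T_1 * (learning_rate)^(log2(n)) where learning_rate = rate/100
Doublings = log2(32) = 5
T_n = 200 * 0.85^5
T_n = 200 * 0.4437 = 88.7 hours

88.7 hours


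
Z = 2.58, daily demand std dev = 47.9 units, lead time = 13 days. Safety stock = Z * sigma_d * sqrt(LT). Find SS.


Formula: SS = z * sigma_d * sqrt(LT)
sqrt(LT) = sqrt(13) = 3.6056
SS = 2.58 * 47.9 * 3.6056
SS = 445.6 units

445.6 units


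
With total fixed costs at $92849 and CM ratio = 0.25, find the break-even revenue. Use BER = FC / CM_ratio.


Formula: BER = Fixed Costs / Contribution Margin Ratio
BER = $92849 / 0.25
BER = $371396.00 (to the nearest cent)

$371396.00


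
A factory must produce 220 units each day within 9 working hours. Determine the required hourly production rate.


Formula: Production Rate = Daily Demand / Available Hours
Rate = 220 units/day / 9 hours/day
Rate = 24.4 units/hour

24.4 units/hour


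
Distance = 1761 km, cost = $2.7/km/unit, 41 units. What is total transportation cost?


TC = dist * cost * units = 1761 * 2.7 * 41 = $194942.70

$194942.70


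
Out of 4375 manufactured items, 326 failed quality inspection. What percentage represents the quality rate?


Formula: Quality Rate = Good Pieces / Total Pieces * 100
Good pieces = 4375 - 326 = 4049
QR = 4049 / 4375 * 100 = 92.5%

92.5%


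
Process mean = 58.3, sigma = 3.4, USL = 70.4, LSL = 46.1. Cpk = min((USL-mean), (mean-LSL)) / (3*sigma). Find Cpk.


Cpu = (70.4 - 58.3) / (3 * 3.4) = 1.19
Cpl = (58.3 - 46.1) / (3 * 3.4) = 1.2
Cpk = min(1.19, 1.2) = 1.19

1.19


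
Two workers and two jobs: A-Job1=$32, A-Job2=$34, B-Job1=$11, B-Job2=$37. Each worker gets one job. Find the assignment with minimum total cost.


Option 1: A->1 + B->2 = $32 + $37 = $69
Option 2: A->2 + B->1 = $34 + $11 = $45
Min cost = min($69, $45) = $45

$45


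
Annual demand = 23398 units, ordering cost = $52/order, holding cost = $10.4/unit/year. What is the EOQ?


Formula: EOQ = sqrt(2 * D * S / H)
Numerator: 2 * 23398 * 52 = 2433392
2DS/H = 2433392 / 10.4 = 233980.0
EOQ = sqrt(233980.0) = 483.7 units

483.7 units


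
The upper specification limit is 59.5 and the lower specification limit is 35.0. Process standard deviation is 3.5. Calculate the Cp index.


Cp = (59.5 - 35.0) / (6 * 3.5)

1.17


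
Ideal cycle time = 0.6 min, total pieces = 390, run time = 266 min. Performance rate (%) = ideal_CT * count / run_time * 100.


Formula: Performance = (Ideal CT * Total Count) / Run Time * 100
Ideal output time = 0.6 * 390 = 234.0 min
Performance = 234.0 / 266 * 100 = 88.0%

88.0%


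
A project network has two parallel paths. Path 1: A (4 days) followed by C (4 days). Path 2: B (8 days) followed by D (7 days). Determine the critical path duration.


Path 1 = 4 + 4 = 8 days
Path 2 = 8 + 7 = 15 days
Duration = max(8, 15) = 15 days

15 days


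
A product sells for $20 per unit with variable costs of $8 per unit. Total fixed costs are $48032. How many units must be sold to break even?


Formula: BEQ = Fixed Costs / (Price - Variable Cost)
Contribution margin = $20 - $8 = $12/unit
BEQ = ceil($48032 / $12/unit) = ceil(4002.67) = 4003 units

4003 units


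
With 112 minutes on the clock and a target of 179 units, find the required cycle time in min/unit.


Formula: CT = Available Time / Number of Units
CT = 112 min / 179 units
CT = 0.63 min/unit

0.63 min/unit


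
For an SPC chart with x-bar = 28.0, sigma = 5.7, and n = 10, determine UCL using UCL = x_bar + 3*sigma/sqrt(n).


UCL = 28.0 + 3 * 5.7 / sqrt(10)

33.41


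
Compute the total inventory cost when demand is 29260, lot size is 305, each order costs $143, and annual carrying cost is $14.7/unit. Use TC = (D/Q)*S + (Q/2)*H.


TC = 29260/305 * 143 + 305/2 * 14.7

$15960.37


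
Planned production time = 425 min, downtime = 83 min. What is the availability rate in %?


Formula: Availability = (Planned Time - Downtime) / Planned Time * 100
Uptime = 425 - 83 = 342 min
Availability = 342 / 425 * 100 = 80.5%

80.5%


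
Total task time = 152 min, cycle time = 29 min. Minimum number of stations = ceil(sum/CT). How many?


Formula: N_min = ceil(Sum of Task Times / Cycle Time)
N_min = ceil(152 min / 29 min) = ceil(5.2414)
N_min = 6 stations

6


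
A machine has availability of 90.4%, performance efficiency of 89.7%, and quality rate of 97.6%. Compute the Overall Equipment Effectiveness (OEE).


Formula: OEE = Availability * Performance * Quality / 10000
A * P = 90.4% * 89.7% / 100 = 81.09%
OEE = 81.09% * 97.6% / 100 = 79.1%

79.1%


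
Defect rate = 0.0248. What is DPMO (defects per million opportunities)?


DPMO = defect_rate * 1000000 = 0.0248 * 1000000

24800


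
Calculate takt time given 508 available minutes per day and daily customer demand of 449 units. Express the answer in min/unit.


Formula: Takt Time = Available Production Time / Customer Demand
Takt = 508 min/day / 449 units/day
Takt = 1.13 min/unit

1.13 min/unit


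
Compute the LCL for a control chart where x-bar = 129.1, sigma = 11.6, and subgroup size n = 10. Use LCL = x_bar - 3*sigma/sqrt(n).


LCL = 129.1 - 3 * 11.6 / sqrt(10)

118.1


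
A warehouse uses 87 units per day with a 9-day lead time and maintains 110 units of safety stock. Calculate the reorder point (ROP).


Formula: ROP = (Daily Demand * Lead Time) + Safety Stock
Demand during lead time = 87 * 9 = 783 units
ROP = 783 + 110 = 893 units

893 units


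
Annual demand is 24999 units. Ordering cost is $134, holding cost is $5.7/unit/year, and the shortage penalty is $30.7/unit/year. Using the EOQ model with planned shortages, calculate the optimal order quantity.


Formula: EOQ* = sqrt(2DS/H) * sqrt((H+P)/P)
Base EOQ = sqrt(2*24999*134/5.7) = 1084.15 units
Correction = sqrt((5.7+30.7)/30.7) = 1.08888
EOQ* = 1084.15 * 1.08888 = 1180.5 units

1180.5 units


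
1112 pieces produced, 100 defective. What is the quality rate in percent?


Formula: Quality Rate = Good Pieces / Total Pieces * 100
Good pieces = 1112 - 100 = 1012
QR = 1012 / 1112 * 100 = 91.0%

91.0%


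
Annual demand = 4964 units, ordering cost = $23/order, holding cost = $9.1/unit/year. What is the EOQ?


Formula: EOQ = sqrt(2 * D * S / H)
Numerator: 2 * 4964 * 23 = 228344
2DS/H = 228344 / 9.1 = 25092.7
EOQ = sqrt(25092.7) = 158.4 units

158.4 units


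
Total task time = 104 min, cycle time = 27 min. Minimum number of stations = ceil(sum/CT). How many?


Formula: N_min = ceil(Sum of Task Times / Cycle Time)
N_min = ceil(104 min / 27 min) = ceil(3.8519)
N_min = 4 stations

4


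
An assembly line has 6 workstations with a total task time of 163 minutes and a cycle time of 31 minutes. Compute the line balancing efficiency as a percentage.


Formula: Efficiency = Sum of Task Times / (N_stations * CT) * 100
Total station capacity = 6 stations * 31 min = 186 min
Efficiency = 163 / 186 * 100 = 87.6%

87.6%


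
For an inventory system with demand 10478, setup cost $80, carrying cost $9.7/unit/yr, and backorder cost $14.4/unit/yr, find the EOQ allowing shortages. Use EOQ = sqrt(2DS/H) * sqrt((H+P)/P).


Formula: EOQ* = sqrt(2DS/H) * sqrt((H+P)/P)
Base EOQ = sqrt(2*10478*80/9.7) = 415.73 units
Correction = sqrt((9.7+14.4)/14.4) = 1.29368
EOQ* = 415.73 * 1.29368 = 537.8 units

537.8 units


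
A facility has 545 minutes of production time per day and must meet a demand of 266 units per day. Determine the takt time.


Formula: Takt Time = Available Production Time / Customer Demand
Takt = 545 min/day / 266 units/day
Takt = 2.05 min/unit

2.05 min/unit


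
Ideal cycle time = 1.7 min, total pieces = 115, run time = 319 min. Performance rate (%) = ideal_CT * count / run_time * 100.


Formula: Performance = (Ideal CT * Total Count) / Run Time * 100
Ideal output time = 1.7 * 115 = 195.5 min
Performance = 195.5 / 319 * 100 = 61.3%

61.3%


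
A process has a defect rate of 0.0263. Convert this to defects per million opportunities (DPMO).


DPMO = defect_rate * 1000000 = 0.0263 * 1000000

26300


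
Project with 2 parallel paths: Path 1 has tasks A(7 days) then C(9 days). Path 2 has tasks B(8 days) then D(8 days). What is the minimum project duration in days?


Path 1 = 7 + 9 = 16 days
Path 2 = 8 + 8 = 16 days
Duration = max(16, 16) = 16 days

16 days


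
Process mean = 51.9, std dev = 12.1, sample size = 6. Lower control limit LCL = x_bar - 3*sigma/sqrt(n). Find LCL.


LCL = 51.9 - 3 * 12.1 / sqrt(6)

37.08


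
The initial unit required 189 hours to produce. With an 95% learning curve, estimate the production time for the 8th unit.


Formula: T_n = T_1 * (learning_rate)^(log2(n)) where learning_rate = rate/100
Doublings = log2(8) = 3
T_n = 189 * 0.95^3
T_n = 189 * 0.8574 = 162.0 hours

162.0 hours


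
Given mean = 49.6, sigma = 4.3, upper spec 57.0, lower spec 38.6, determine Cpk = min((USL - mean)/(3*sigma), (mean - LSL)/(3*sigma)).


Cpu = (57.0 - 49.6) / (3 * 4.3) = 0.57
Cpl = (49.6 - 38.6) / (3 * 4.3) = 0.85
Cpk = min(0.57, 0.85) = 0.57

0.57


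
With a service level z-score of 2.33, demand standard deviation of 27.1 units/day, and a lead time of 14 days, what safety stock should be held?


Formula: SS = z * sigma_d * sqrt(LT)
sqrt(LT) = sqrt(14) = 3.7417
SS = 2.33 * 27.1 * 3.7417
SS = 236.3 units

236.3 units


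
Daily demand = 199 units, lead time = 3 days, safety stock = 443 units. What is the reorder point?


Formula: ROP = (Daily Demand * Lead Time) + Safety Stock
Demand during lead time = 199 * 3 = 597 units
ROP = 597 + 443 = 1040 units

1040 units


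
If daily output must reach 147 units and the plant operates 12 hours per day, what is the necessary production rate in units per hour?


Formula: Production Rate = Daily Demand / Available Hours
Rate = 147 units/day / 12 hours/day
Rate = 12.3 units/hour

12.3 units/hour


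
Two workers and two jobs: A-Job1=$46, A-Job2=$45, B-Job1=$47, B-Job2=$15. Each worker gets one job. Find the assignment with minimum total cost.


Option 1: A->1 + B->2 = $46 + $15 = $61
Option 2: A->2 + B->1 = $45 + $47 = $92
Min cost = min($61, $92) = $61

$61


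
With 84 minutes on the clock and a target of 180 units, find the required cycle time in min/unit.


Formula: CT = Available Time / Number of Units
CT = 84 min / 180 units
CT = 0.47 min/unit

0.47 min/unit


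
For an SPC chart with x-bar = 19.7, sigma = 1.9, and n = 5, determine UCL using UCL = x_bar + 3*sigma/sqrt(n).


UCL = 19.7 + 3 * 1.9 / sqrt(5)

22.25


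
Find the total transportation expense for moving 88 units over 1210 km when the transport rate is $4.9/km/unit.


TC = dist * cost * units = 1210 * 4.9 * 88 = $521752.00

$521752.00


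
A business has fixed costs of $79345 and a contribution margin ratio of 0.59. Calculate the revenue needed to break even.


Formula: BER = Fixed Costs / Contribution Margin Ratio
BER = $79345 / 0.59
BER = $134483.05 (to the nearest cent)

$134483.05


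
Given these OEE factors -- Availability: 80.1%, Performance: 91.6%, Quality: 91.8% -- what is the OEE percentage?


Formula: OEE = Availability * Performance * Quality / 10000
A * P = 80.1% * 91.6% / 100 = 73.37%
OEE = 73.37% * 91.8% / 100 = 67.4%

67.4%


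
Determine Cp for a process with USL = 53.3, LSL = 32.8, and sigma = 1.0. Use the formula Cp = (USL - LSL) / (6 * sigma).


Cp = (53.3 - 32.8) / (6 * 1.0)

3.42


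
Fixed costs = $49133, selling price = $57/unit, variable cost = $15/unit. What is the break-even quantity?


Formula: BEQ = Fixed Costs / (Price - Variable Cost)
Contribution margin = $57 - $15 = $42/unit
BEQ = ceil($49133 / $42/unit) = ceil(1169.83) = 1170 units

1170 units


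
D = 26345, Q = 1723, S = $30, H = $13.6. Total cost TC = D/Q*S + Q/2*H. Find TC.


TC = 26345/1723 * 30 + 1723/2 * 13.6

$12175.11


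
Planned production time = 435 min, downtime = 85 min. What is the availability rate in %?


Formula: Availability = (Planned Time - Downtime) / Planned Time * 100
Uptime = 435 - 85 = 350 min
Availability = 350 / 435 * 100 = 80.5%

80.5%


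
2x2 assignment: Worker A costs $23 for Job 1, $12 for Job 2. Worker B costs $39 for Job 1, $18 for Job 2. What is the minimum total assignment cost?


Option 1: A->1 + B->2 = $23 + $18 = $41
Option 2: A->2 + B->1 = $12 + $39 = $51
Min cost = min($41, $51) = $41

$41


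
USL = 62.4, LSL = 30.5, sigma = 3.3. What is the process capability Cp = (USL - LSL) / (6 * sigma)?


Cp = (62.4 - 30.5) / (6 * 3.3)

1.61


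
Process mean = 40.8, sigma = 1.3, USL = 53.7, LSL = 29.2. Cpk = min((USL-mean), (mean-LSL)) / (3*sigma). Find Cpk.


Cpu = (53.7 - 40.8) / (3 * 1.3) = 3.31
Cpl = (40.8 - 29.2) / (3 * 1.3) = 2.97
Cpk = min(3.31, 2.97) = 2.97

2.97


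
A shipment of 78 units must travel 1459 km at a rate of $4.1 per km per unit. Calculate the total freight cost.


TC = dist * cost * units = 1459 * 4.1 * 78 = $466588.20

$466588.20


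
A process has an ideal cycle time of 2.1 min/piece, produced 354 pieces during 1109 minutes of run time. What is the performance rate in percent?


Formula: Performance = (Ideal CT * Total Count) / Run Time * 100
Ideal output time = 2.1 * 354 = 743.4 min
Performance = 743.4 / 1109 * 100 = 67.0%

67.0%


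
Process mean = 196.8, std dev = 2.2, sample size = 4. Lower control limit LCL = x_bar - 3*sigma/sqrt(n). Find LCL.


LCL = 196.8 - 3 * 2.2 / sqrt(4)

193.5


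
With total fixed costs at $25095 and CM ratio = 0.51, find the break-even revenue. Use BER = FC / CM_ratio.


Formula: BER = Fixed Costs / Contribution Margin Ratio
BER = $25095 / 0.51
BER = $49205.88 (to the nearest cent)

$49205.88


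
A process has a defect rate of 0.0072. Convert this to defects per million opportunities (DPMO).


DPMO = defect_rate * 1000000 = 0.0072 * 1000000

7200


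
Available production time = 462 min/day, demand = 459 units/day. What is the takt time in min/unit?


Formula: Takt Time = Available Production Time / Customer Demand
Takt = 462 min/day / 459 units/day
Takt = 1.01 min/unit

1.01 min/unit


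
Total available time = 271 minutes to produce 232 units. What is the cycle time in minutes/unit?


Formula: CT = Available Time / Number of Units
CT = 271 min / 232 units
CT = 1.17 min/unit

1.17 min/unit


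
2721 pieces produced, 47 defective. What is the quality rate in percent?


Formula: Quality Rate = Good Pieces / Total Pieces * 100
Good pieces = 2721 - 47 = 2674
QR = 2674 / 2721 * 100 = 98.3%

98.3%


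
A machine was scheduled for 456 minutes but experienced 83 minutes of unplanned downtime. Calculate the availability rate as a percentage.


Formula: Availability = (Planned Time - Downtime) / Planned Time * 100
Uptime = 456 - 83 = 373 min
Availability = 373 / 456 * 100 = 81.8%

81.8%


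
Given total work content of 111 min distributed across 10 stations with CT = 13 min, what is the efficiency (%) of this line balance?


Formula: Efficiency = Sum of Task Times / (N_stations * CT) * 100
Total station capacity = 10 stations * 13 min = 130 min
Efficiency = 111 / 130 * 100 = 85.4%

85.4%


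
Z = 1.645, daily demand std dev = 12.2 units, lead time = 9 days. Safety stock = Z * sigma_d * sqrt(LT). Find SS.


Formula: SS = z * sigma_d * sqrt(LT)
sqrt(LT) = sqrt(9) = 3.0
SS = 1.645 * 12.2 * 3.0
SS = 60.2 units

60.2 units


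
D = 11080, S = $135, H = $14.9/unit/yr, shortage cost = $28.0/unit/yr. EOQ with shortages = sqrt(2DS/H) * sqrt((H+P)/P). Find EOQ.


Formula: EOQ* = sqrt(2DS/H) * sqrt((H+P)/P)
Base EOQ = sqrt(2*11080*135/14.9) = 448.08 units
Correction = sqrt((14.9+28.0)/28.0) = 1.2378
EOQ* = 448.08 * 1.2378 = 554.6 units

554.6 units


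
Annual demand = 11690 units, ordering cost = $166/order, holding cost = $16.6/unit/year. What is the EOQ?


Formula: EOQ = sqrt(2 * D * S / H)
Numerator: 2 * 11690 * 166 = 3881080
2DS/H = 3881080 / 16.6 = 233800.0
EOQ = sqrt(233800.0) = 483.5 units

483.5 units


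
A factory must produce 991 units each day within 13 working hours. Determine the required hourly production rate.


Formula: Production Rate = Daily Demand / Available Hours
Rate = 991 units/day / 13 hours/day
Rate = 76.2 units/hour

76.2 units/hour


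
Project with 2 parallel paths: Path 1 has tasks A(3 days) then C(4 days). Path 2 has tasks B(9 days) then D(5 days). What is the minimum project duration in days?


Path 1 = 3 + 4 = 7 days
Path 2 = 9 + 5 = 14 days
Duration = max(7, 14) = 14 days

14 days


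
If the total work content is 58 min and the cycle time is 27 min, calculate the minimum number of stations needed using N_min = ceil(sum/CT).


Formula: N_min = ceil(Sum of Task Times / Cycle Time)
N_min = ceil(58 min / 27 min) = ceil(2.1481)
N_min = 3 stations

3


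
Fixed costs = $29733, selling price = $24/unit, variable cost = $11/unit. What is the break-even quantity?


Formula: BEQ = Fixed Costs / (Price - Variable Cost)
Contribution margin = $24 - $11 = $13/unit
BEQ = ceil($29733 / $13/unit) = ceil(2287.15) = 2288 units

2288 units


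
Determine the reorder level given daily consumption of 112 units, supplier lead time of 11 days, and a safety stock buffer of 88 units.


Formula: ROP = (Daily Demand * Lead Time) + Safety Stock
Demand during lead time = 112 * 11 = 1232 units
ROP = 1232 + 88 = 1320 units

1320 units


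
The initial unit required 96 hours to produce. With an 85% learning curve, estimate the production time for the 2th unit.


Formula: T_n = T_1 * (learning_rate)^(log2(n)) where learning_rate = rate/100
Doublings = log2(2) = 1
T_n = 96 * 0.85^1
T_n = 96 * 0.85 = 81.6 hours

81.6 hours


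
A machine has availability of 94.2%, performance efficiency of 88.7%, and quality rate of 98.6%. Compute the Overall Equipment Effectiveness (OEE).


Formula: OEE = Availability * Performance * Quality / 10000
A * P = 94.2% * 88.7% / 100 = 83.56%
OEE = 83.56% * 98.6% / 100 = 82.4%

82.4%


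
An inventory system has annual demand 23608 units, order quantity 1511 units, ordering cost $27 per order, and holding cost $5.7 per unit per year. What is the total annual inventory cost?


TC = 23608/1511 * 27 + 1511/2 * 5.7

$4728.20


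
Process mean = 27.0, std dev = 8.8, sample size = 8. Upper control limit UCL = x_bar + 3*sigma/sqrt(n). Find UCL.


UCL = 27.0 + 3 * 8.8 / sqrt(8)

36.33


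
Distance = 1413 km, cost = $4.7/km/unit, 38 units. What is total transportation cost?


TC = dist * cost * units = 1413 * 4.7 * 38 = $252361.80

$252361.80


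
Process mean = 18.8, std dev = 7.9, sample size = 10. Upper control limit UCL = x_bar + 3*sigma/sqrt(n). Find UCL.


UCL = 18.8 + 3 * 7.9 / sqrt(10)

26.29


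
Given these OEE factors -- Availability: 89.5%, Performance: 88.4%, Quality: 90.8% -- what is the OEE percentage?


Formula: OEE = Availability * Performance * Quality / 10000
A * P = 89.5% * 88.4% / 100 = 79.12%
OEE = 79.12% * 90.8% / 100 = 71.8%

71.8%


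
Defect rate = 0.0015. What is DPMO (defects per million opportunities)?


DPMO = defect_rate * 1000000 = 0.0015 * 1000000

1500


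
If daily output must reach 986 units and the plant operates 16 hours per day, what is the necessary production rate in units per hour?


Formula: Production Rate = Daily Demand / Available Hours
Rate = 986 units/day / 16 hours/day
Rate = 61.6 units/hour

61.6 units/hour


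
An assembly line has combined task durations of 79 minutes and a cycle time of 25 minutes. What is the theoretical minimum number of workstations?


Formula: N_min = ceil(Sum of Task Times / Cycle Time)
N_min = ceil(79 min / 25 min) = ceil(3.16)
N_min = 4 stations

4


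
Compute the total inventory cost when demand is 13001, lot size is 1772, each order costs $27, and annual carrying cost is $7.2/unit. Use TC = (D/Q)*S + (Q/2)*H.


TC = 13001/1772 * 27 + 1772/2 * 7.2

$6577.30


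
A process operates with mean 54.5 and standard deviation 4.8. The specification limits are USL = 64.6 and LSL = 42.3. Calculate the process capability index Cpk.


Cpu = (64.6 - 54.5) / (3 * 4.8) = 0.7
Cpl = (54.5 - 42.3) / (3 * 4.8) = 0.85
Cpk = min(0.7, 0.85) = 0.7

0.7


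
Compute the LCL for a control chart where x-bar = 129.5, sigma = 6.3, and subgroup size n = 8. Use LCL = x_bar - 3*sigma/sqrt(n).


LCL = 129.5 - 3 * 6.3 / sqrt(8)

122.82


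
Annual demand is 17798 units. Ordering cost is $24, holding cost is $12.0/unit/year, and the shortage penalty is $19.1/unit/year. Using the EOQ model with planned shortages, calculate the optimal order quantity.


Formula: EOQ* = sqrt(2DS/H) * sqrt((H+P)/P)
Base EOQ = sqrt(2*17798*24/12.0) = 266.82 units
Correction = sqrt((12.0+19.1)/19.1) = 1.27604
EOQ* = 266.82 * 1.27604 = 340.5 units

340.5 units


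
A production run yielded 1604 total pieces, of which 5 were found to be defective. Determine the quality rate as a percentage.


Formula: Quality Rate = Good Pieces / Total Pieces * 100
Good pieces = 1604 - 5 = 1599
QR = 1599 / 1604 * 100 = 99.7%

99.7%


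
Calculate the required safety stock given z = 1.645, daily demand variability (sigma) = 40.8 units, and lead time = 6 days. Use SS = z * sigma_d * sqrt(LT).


Formula: SS = z * sigma_d * sqrt(LT)
sqrt(LT) = sqrt(6) = 2.4495
SS = 1.645 * 40.8 * 2.4495
SS = 164.4 units

164.4 units


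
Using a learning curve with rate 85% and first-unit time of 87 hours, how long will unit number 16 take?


Formula: T_n = T_1 * (learning_rate)^(log2(n)) where learning_rate = rate/100
Doublings = log2(16) = 4
T_n = 87 * 0.85^4
T_n = 87 * 0.522 = 45.4 hours

45.4 hours


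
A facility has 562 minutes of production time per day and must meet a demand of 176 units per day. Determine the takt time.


Formula: Takt Time = Available Production Time / Customer Demand
Takt = 562 min/day / 176 units/day
Takt = 3.19 min/unit

3.19 min/unit


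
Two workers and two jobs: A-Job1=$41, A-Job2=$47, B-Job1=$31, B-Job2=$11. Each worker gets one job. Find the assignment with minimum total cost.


Option 1: A->1 + B->2 = $41 + $11 = $52
Option 2: A->2 + B->1 = $47 + $31 = $78
Min cost = min($52, $78) = $52

$52


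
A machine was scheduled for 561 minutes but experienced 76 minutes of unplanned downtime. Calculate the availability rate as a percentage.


Formula: Availability = (Planned Time - Downtime) / Planned Time * 100
Uptime = 561 - 76 = 485 min
Availability = 485 / 561 * 100 = 86.5%

86.5%


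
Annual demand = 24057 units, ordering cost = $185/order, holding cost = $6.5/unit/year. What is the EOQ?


Formula: EOQ = sqrt(2 * D * S / H)
Numerator: 2 * 24057 * 185 = 8901090
2DS/H = 8901090 / 6.5 = 1369398.5
EOQ = sqrt(1369398.5) = 1170.2 units

1170.2 units


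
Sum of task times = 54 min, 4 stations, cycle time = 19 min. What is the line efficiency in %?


Formula: Efficiency = Sum of Task Times / (N_stations * CT) * 100
Total station capacity = 4 stations * 19 min = 76 min
Efficiency = 54 / 76 * 100 = 71.1%

71.1%


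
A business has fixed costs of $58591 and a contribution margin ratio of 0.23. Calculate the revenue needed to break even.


Formula: BER = Fixed Costs / Contribution Margin Ratio
BER = $58591 / 0.23
BER = $254743.48 (to the nearest cent)

$254743.48


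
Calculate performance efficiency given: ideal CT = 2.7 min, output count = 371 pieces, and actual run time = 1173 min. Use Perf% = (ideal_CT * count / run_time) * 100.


Formula: Performance = (Ideal CT * Total Count) / Run Time * 100
Ideal output time = 2.7 * 371 = 1001.7 min
Performance = 1001.7 / 1173 * 100 = 85.4%

85.4%


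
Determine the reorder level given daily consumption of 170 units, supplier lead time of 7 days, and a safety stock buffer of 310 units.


Formula: ROP = (Daily Demand * Lead Time) + Safety Stock
Demand during lead time = 170 * 7 = 1190 units
ROP = 1190 + 310 = 1500 units

1500 units


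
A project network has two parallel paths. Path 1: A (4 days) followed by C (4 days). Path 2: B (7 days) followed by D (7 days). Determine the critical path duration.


Path 1 = 4 + 4 = 8 days
Path 2 = 7 + 7 = 14 days
Duration = max(8, 14) = 14 days

14 days


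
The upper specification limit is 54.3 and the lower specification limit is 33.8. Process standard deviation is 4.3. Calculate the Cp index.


Cp = (54.3 - 33.8) / (6 * 4.3)

0.79


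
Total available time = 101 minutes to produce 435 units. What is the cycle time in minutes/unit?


Formula: CT = Available Time / Number of Units
CT = 101 min / 435 units
CT = 0.23 min/unit

0.23 min/unit


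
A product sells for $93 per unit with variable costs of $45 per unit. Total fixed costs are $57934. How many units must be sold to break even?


Formula: BEQ = Fixed Costs / (Price - Variable Cost)
Contribution margin = $93 - $45 = $48/unit
BEQ = ceil($57934 / $48/unit) = ceil(1206.96) = 1207 units

1207 units


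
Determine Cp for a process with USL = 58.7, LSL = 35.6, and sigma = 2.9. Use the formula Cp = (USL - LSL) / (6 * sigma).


Cp = (58.7 - 35.6) / (6 * 2.9)

1.33


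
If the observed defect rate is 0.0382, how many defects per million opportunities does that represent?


DPMO = defect_rate * 1000000 = 0.0382 * 1000000

38200


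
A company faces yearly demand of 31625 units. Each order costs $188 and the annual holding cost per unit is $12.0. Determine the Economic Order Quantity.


Formula: EOQ = sqrt(2 * D * S / H)
Numerator: 2 * 31625 * 188 = 11891000
2DS/H = 11891000 / 12.0 = 990916.7
EOQ = sqrt(990916.7) = 995.4 units

995.4 units


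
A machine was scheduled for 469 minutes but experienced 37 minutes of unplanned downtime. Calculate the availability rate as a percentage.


Formula: Availability = (Planned Time - Downtime) / Planned Time * 100
Uptime = 469 - 37 = 432 min
Availability = 432 / 469 * 100 = 92.1%

92.1%


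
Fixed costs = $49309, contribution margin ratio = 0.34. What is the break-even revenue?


Formula: BER = Fixed Costs / Contribution Margin Ratio
BER = $49309 / 0.34
BER = $145026.47 (to the nearest cent)

$145026.47


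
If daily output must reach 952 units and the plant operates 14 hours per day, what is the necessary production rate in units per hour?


Formula: Production Rate = Daily Demand / Available Hours
Rate = 952 units/day / 14 hours/day
Rate = 68.0 units/hour

68.0 units/hour


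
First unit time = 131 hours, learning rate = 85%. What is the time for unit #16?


Formula: T_n = T_1 * (learning_rate)^(log2(n)) where learning_rate = rate/100
Doublings = log2(16) = 4
T_n = 131 * 0.85^4
T_n = 131 * 0.522 = 68.4 hours

68.4 hours


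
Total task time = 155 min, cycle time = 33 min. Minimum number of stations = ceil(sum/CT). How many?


Formula: N_min = ceil(Sum of Task Times / Cycle Time)
N_min = ceil(155 min / 33 min) = ceil(4.697)
N_min = 5 stations

5


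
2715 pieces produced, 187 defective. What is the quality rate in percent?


Formula: Quality Rate = Good Pieces / Total Pieces * 100
Good pieces = 2715 - 187 = 2528
QR = 2528 / 2715 * 100 = 93.1%

93.1%


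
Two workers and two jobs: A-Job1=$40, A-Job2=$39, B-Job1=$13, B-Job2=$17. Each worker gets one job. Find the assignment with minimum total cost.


Option 1: A->1 + B->2 = $40 + $17 = $57
Option 2: A->2 + B->1 = $39 + $13 = $52
Min cost = min($57, $52) = $52

$52


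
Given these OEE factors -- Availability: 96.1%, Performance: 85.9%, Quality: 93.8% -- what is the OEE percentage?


Formula: OEE = Availability * Performance * Quality / 10000
A * P = 96.1% * 85.9% / 100 = 82.55%
OEE = 82.55% * 93.8% / 100 = 77.4%

77.4%


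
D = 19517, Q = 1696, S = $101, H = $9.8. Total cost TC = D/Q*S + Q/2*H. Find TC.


TC = 19517/1696 * 101 + 1696/2 * 9.8

$9472.67


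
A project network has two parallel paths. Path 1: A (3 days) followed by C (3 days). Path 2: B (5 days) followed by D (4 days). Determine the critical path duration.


Path 1 = 3 + 3 = 6 days
Path 2 = 5 + 4 = 9 days
Duration = max(6, 9) = 9 days

9 days


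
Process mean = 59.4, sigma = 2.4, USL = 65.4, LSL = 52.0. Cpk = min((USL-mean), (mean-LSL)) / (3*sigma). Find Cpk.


Cpu = (65.4 - 59.4) / (3 * 2.4) = 0.83
Cpl = (59.4 - 52.0) / (3 * 2.4) = 1.03
Cpk = min(0.83, 1.03) = 0.83

0.83


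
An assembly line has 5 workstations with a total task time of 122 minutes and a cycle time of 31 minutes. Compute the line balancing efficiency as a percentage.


Formula: Efficiency = Sum of Task Times / (N_stations * CT) * 100
Total station capacity = 5 stations * 31 min = 155 min
Efficiency = 122 / 155 * 100 = 78.7%

78.7%


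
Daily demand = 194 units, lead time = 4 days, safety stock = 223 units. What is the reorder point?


Formula: ROP = (Daily Demand * Lead Time) + Safety Stock
Demand during lead time = 194 * 4 = 776 units
ROP = 776 + 223 = 999 units

999 units


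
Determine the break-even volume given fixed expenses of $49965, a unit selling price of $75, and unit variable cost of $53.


Formula: BEQ = Fixed Costs / (Price - Variable Cost)
Contribution margin = $75 - $53 = $22/unit
BEQ = ceil($49965 / $22/unit) = ceil(2271.14) = 2272 units

2272 units


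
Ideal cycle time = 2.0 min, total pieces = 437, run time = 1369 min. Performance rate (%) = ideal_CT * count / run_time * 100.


Formula: Performance = (Ideal CT * Total Count) / Run Time * 100
Ideal output time = 2.0 * 437 = 874.0 min
Performance = 874.0 / 1369 * 100 = 63.8%

63.8%


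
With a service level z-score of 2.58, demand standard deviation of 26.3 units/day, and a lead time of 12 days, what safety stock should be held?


Formula: SS = z * sigma_d * sqrt(LT)
sqrt(LT) = sqrt(12) = 3.4641
SS = 2.58 * 26.3 * 3.4641
SS = 235.1 units

235.1 units


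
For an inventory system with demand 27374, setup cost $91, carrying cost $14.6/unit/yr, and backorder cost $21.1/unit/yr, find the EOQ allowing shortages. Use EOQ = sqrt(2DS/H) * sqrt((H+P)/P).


Formula: EOQ* = sqrt(2DS/H) * sqrt((H+P)/P)
Base EOQ = sqrt(2*27374*91/14.6) = 584.16 units
Correction = sqrt((14.6+21.1)/21.1) = 1.30075
EOQ* = 584.16 * 1.30075 = 759.8 units

759.8 units


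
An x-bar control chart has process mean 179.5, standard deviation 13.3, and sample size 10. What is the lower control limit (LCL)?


LCL = 179.5 - 3 * 13.3 / sqrt(10)

166.88


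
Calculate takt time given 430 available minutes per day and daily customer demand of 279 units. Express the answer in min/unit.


Formula: Takt Time = Available Production Time / Customer Demand
Takt = 430 min/day / 279 units/day
Takt = 1.54 min/unit

1.54 min/unit


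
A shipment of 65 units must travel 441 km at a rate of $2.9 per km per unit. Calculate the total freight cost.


TC = dist * cost * units = 441 * 2.9 * 65 = $83128.50

$83128.50


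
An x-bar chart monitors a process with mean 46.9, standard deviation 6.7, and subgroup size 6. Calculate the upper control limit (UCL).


UCL = 46.9 + 3 * 6.7 / sqrt(6)

55.11


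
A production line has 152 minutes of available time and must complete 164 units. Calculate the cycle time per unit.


Formula: CT = Available Time / Number of Units
CT = 152 min / 164 units
CT = 0.93 min/unit

0.93 min/unit


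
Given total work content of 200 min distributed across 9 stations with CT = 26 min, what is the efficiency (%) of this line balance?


Formula: Efficiency = Sum of Task Times / (N_stations * CT) * 100
Total station capacity = 9 stations * 26 min = 234 min
Efficiency = 200 / 234 * 100 = 85.5%

85.5%


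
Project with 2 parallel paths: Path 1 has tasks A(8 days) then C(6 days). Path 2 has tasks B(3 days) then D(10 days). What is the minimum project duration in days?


Path 1 = 8 + 6 = 14 days
Path 2 = 3 + 10 = 13 days
Duration = max(14, 13) = 14 days

14 days


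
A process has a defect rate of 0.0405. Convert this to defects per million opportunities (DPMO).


DPMO = defect_rate * 1000000 = 0.0405 * 1000000

40500


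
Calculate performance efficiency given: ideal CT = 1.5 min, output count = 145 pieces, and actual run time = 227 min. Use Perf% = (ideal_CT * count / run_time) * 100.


Formula: Performance = (Ideal CT * Total Count) / Run Time * 100
Ideal output time = 1.5 * 145 = 217.5 min
Performance = 217.5 / 227 * 100 = 95.8%

95.8%


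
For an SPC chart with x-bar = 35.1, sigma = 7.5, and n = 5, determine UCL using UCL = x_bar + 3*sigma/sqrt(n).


UCL = 35.1 + 3 * 7.5 / sqrt(5)

45.16


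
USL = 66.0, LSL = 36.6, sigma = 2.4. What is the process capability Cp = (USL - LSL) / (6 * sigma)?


Cp = (66.0 - 36.6) / (6 * 2.4)

2.04


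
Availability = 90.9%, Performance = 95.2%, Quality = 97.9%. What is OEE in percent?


Formula: OEE = Availability * Performance * Quality / 10000
A * P = 90.9% * 95.2% / 100 = 86.54%
OEE = 86.54% * 97.9% / 100 = 84.7%

84.7%


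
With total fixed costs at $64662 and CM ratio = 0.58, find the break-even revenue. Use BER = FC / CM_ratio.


Formula: BER = Fixed Costs / Contribution Margin Ratio
BER = $64662 / 0.58
BER = $111486.21 (to the nearest cent)

$111486.21


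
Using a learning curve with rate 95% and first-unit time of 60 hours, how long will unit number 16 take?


Formula: T_n = T_1 * (learning_rate)^(log2(n)) where learning_rate = rate/100
Doublings = log2(16) = 4
T_n = 60 * 0.95^4
T_n = 60 * 0.8145 = 48.9 hours

48.9 hours


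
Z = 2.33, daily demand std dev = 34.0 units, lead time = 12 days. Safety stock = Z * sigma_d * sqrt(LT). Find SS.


Formula: SS = z * sigma_d * sqrt(LT)
sqrt(LT) = sqrt(12) = 3.4641
SS = 2.33 * 34.0 * 3.4641
SS = 274.4 units

274.4 units


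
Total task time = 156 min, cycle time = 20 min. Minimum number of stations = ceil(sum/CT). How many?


Formula: N_min = ceil(Sum of Task Times / Cycle Time)
N_min = ceil(156 min / 20 min) = ceil(7.8)
N_min = 8 stations

8


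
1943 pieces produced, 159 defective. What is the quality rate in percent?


Formula: Quality Rate = Good Pieces / Total Pieces * 100
Good pieces = 1943 - 159 = 1784
QR = 1784 / 1943 * 100 = 91.8%

91.8%


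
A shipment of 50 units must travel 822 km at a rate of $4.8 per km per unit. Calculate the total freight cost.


TC = dist * cost * units = 822 * 4.8 * 50 = $197280.00

$197280.00


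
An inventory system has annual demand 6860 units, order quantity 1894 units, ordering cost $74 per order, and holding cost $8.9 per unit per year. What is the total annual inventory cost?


TC = 6860/1894 * 74 + 1894/2 * 8.9

$8696.33
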